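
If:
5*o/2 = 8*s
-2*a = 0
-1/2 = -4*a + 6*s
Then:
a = 0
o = -4/15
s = -1/12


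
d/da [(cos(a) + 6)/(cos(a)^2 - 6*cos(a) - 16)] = (cos(a)^2 + 12*cos(a) - 20)*sin(a)/(sin(a)^2 + 6*cos(a) + 15)^2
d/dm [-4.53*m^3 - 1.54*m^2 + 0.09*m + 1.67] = -13.59*m^2 - 3.08*m + 0.09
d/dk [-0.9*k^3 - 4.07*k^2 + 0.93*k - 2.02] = -2.7*k^2 - 8.14*k + 0.93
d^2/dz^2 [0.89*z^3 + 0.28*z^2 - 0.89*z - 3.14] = 5.34*z + 0.56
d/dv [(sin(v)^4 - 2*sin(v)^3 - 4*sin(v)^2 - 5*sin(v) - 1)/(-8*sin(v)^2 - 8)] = (-2*sin(v)^5 + 2*sin(v)^4 - 4*sin(v)^3 + sin(v)^2 + 6*sin(v) + 5)*cos(v)/(8*(sin(v)^2 + 1)^2)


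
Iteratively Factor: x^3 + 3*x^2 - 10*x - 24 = (x + 4)*(x^2 - x - 6) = (x + 2)*(x + 4)*(x - 3)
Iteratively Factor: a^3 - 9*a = (a + 3)*(a^2 - 3*a) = (a - 3)*(a + 3)*(a)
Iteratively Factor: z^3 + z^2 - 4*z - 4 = (z + 2)*(z^2 - z - 2) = (z + 1)*(z + 2)*(z - 2)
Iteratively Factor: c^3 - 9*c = (c)*(c^2 - 9) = c*(c + 3)*(c - 3)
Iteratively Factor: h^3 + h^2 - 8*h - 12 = (h - 3)*(h^2 + 4*h + 4) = (h - 3)*(h + 2)*(h + 2)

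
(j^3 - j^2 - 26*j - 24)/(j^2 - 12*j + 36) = (j^2 + 5*j + 4)/(j - 6)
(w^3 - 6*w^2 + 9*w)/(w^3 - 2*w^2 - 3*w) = (w - 3)/(w + 1)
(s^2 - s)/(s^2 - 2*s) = (s - 1)/(s - 2)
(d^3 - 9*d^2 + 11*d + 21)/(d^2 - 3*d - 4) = (d^2 - 10*d + 21)/(d - 4)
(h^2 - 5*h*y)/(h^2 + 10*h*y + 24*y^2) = h*(h - 5*y)/(h^2 + 10*h*y + 24*y^2)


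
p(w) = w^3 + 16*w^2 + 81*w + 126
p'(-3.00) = 12.00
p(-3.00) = 0.00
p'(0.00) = 81.00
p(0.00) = 126.00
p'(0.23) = 88.52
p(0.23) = 145.49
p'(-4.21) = -0.55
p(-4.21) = -6.04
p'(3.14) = 211.06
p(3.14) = 569.05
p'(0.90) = 112.23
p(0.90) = 212.59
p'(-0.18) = 75.34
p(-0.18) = 111.93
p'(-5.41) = -4.32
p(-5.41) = -2.26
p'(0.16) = 86.20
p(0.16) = 139.37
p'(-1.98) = 29.40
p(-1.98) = 20.58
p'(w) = 3*w^2 + 32*w + 81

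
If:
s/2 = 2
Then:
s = 4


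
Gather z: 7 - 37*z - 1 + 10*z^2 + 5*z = 10*z^2 - 32*z + 6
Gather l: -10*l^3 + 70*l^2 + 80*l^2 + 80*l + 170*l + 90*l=-10*l^3 + 150*l^2 + 340*l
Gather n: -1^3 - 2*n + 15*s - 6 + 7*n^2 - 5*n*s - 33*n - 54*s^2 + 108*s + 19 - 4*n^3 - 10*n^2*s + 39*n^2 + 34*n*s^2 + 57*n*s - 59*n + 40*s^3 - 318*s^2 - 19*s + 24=-4*n^3 + n^2*(46 - 10*s) + n*(34*s^2 + 52*s - 94) + 40*s^3 - 372*s^2 + 104*s + 36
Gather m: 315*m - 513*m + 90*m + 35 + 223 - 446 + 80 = -108*m - 108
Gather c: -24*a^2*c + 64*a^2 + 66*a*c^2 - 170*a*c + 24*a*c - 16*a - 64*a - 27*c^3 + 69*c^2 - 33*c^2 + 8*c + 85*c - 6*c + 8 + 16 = 64*a^2 - 80*a - 27*c^3 + c^2*(66*a + 36) + c*(-24*a^2 - 146*a + 87) + 24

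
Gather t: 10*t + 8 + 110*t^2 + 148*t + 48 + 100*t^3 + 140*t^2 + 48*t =100*t^3 + 250*t^2 + 206*t + 56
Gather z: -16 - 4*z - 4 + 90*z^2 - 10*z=90*z^2 - 14*z - 20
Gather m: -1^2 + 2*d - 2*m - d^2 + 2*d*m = -d^2 + 2*d + m*(2*d - 2) - 1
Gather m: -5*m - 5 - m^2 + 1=-m^2 - 5*m - 4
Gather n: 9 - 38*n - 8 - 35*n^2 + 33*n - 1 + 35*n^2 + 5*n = 0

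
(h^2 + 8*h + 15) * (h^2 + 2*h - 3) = h^4 + 10*h^3 + 28*h^2 + 6*h - 45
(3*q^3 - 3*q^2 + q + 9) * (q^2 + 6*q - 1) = 3*q^5 + 15*q^4 - 20*q^3 + 18*q^2 + 53*q - 9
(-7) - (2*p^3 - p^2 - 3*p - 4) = -2*p^3 + p^2 + 3*p - 3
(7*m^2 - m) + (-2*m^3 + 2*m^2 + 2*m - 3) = -2*m^3 + 9*m^2 + m - 3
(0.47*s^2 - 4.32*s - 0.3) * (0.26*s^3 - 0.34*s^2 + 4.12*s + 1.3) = 0.1222*s^5 - 1.283*s^4 + 3.3272*s^3 - 17.0854*s^2 - 6.852*s - 0.39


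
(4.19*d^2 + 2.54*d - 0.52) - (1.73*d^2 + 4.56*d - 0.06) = 2.46*d^2 - 2.02*d - 0.46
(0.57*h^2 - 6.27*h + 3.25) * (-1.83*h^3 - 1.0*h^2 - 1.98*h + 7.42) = -1.0431*h^5 + 10.9041*h^4 - 0.8061*h^3 + 13.394*h^2 - 52.9584*h + 24.115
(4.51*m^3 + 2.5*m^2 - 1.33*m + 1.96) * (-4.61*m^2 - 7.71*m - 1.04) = -20.7911*m^5 - 46.2971*m^4 - 17.8341*m^3 - 1.3813*m^2 - 13.7284*m - 2.0384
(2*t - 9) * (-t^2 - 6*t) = -2*t^3 - 3*t^2 + 54*t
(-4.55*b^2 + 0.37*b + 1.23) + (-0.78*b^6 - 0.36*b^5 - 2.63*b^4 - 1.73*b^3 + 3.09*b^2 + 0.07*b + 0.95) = -0.78*b^6 - 0.36*b^5 - 2.63*b^4 - 1.73*b^3 - 1.46*b^2 + 0.44*b + 2.18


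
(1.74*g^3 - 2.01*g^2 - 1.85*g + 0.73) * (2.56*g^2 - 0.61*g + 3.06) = 4.4544*g^5 - 6.207*g^4 + 1.8145*g^3 - 3.1533*g^2 - 6.1063*g + 2.2338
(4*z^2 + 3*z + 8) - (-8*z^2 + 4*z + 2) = 12*z^2 - z + 6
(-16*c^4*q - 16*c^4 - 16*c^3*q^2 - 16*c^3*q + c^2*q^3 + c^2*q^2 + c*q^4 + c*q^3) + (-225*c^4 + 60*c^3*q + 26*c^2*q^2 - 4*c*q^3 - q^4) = -16*c^4*q - 241*c^4 - 16*c^3*q^2 + 44*c^3*q + c^2*q^3 + 27*c^2*q^2 + c*q^4 - 3*c*q^3 - q^4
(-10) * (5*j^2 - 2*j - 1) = -50*j^2 + 20*j + 10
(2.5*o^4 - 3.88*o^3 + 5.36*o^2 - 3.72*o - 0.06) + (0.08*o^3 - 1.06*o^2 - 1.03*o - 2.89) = 2.5*o^4 - 3.8*o^3 + 4.3*o^2 - 4.75*o - 2.95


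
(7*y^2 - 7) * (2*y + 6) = 14*y^3 + 42*y^2 - 14*y - 42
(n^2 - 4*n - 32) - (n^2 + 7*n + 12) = -11*n - 44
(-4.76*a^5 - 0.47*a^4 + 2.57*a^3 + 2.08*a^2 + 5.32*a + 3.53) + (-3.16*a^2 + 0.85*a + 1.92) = -4.76*a^5 - 0.47*a^4 + 2.57*a^3 - 1.08*a^2 + 6.17*a + 5.45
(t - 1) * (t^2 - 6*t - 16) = t^3 - 7*t^2 - 10*t + 16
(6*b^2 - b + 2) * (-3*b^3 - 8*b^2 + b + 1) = -18*b^5 - 45*b^4 + 8*b^3 - 11*b^2 + b + 2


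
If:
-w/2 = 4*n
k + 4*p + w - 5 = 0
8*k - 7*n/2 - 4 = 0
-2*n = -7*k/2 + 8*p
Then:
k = 148/499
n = -232/499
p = 491/1996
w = 1856/499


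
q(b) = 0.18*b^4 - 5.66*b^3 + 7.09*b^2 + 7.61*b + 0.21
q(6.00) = -688.17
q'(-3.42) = -268.29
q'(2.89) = -75.85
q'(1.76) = -16.11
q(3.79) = -140.10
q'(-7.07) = -1195.83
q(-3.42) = 308.15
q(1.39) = 9.96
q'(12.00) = -1023.19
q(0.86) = 8.50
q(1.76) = 6.44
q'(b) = 0.72*b^3 - 16.98*b^2 + 14.18*b + 7.61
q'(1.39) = -3.55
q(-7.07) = 2750.73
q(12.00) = -4935.51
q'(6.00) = -363.07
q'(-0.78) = -14.12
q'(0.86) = 7.70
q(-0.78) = 1.34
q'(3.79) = -143.35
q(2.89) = -42.64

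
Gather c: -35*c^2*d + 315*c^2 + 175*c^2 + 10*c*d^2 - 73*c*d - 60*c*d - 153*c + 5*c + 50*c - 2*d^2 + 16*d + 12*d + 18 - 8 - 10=c^2*(490 - 35*d) + c*(10*d^2 - 133*d - 98) - 2*d^2 + 28*d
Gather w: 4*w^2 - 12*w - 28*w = 4*w^2 - 40*w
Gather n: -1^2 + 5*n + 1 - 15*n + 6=6 - 10*n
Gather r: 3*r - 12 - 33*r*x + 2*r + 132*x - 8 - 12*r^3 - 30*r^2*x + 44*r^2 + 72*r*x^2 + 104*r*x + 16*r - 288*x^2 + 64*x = -12*r^3 + r^2*(44 - 30*x) + r*(72*x^2 + 71*x + 21) - 288*x^2 + 196*x - 20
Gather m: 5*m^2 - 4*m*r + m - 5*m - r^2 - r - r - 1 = 5*m^2 + m*(-4*r - 4) - r^2 - 2*r - 1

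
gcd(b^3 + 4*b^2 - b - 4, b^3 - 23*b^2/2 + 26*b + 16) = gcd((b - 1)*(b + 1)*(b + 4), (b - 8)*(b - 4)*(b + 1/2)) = 1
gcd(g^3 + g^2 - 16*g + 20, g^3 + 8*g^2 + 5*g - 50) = g^2 + 3*g - 10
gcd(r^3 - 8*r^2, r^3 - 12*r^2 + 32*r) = r^2 - 8*r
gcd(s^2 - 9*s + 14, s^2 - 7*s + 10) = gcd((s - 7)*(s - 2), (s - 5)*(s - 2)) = s - 2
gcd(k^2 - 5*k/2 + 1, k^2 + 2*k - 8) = k - 2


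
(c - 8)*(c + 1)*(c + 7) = c^3 - 57*c - 56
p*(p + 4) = p^2 + 4*p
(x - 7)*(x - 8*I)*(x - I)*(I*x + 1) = I*x^4 + 10*x^3 - 7*I*x^3 - 70*x^2 - 17*I*x^2 - 8*x + 119*I*x + 56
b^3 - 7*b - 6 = (b - 3)*(b + 1)*(b + 2)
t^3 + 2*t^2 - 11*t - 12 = (t - 3)*(t + 1)*(t + 4)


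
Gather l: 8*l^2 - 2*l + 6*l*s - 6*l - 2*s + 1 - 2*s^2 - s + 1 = 8*l^2 + l*(6*s - 8) - 2*s^2 - 3*s + 2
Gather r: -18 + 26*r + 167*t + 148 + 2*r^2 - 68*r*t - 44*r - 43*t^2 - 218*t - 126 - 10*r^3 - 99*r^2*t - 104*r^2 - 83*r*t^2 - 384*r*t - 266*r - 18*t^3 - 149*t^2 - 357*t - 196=-10*r^3 + r^2*(-99*t - 102) + r*(-83*t^2 - 452*t - 284) - 18*t^3 - 192*t^2 - 408*t - 192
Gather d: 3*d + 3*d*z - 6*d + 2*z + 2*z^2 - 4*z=d*(3*z - 3) + 2*z^2 - 2*z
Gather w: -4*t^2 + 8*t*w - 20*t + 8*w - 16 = -4*t^2 - 20*t + w*(8*t + 8) - 16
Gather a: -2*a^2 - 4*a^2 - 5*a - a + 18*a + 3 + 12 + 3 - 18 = -6*a^2 + 12*a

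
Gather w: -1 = -1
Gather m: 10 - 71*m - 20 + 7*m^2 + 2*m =7*m^2 - 69*m - 10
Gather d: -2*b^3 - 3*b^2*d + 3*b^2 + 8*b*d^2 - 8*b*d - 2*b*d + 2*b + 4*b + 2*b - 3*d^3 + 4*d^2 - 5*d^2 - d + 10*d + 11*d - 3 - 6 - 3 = -2*b^3 + 3*b^2 + 8*b - 3*d^3 + d^2*(8*b - 1) + d*(-3*b^2 - 10*b + 20) - 12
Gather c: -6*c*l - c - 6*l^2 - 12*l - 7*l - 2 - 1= c*(-6*l - 1) - 6*l^2 - 19*l - 3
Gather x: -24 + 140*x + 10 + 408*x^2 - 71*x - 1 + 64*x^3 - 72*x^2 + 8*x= 64*x^3 + 336*x^2 + 77*x - 15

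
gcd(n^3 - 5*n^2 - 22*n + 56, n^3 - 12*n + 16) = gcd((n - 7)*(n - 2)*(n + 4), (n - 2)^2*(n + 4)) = n^2 + 2*n - 8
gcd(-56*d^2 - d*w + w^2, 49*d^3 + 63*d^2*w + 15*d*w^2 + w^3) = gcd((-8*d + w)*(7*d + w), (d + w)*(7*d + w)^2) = 7*d + w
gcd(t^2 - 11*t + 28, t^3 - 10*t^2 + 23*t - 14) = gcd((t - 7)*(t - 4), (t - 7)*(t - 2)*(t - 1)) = t - 7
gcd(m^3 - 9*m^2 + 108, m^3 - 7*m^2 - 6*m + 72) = m^2 - 3*m - 18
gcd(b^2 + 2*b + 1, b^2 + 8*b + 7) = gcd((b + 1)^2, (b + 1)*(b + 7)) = b + 1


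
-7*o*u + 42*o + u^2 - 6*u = (-7*o + u)*(u - 6)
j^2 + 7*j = j*(j + 7)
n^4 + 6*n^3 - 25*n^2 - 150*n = n*(n - 5)*(n + 5)*(n + 6)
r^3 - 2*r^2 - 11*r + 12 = (r - 4)*(r - 1)*(r + 3)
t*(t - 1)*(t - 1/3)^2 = t^4 - 5*t^3/3 + 7*t^2/9 - t/9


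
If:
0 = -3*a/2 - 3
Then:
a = -2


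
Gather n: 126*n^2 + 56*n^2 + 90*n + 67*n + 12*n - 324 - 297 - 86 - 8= 182*n^2 + 169*n - 715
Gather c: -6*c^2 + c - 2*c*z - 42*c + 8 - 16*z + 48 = -6*c^2 + c*(-2*z - 41) - 16*z + 56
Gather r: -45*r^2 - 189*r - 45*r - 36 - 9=-45*r^2 - 234*r - 45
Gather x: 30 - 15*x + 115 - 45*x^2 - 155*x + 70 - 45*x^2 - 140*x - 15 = -90*x^2 - 310*x + 200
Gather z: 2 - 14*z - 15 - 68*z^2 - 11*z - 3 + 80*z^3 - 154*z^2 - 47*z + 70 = 80*z^3 - 222*z^2 - 72*z + 54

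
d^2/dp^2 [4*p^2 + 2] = 8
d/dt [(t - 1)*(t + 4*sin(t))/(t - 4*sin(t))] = (8*t^2*cos(t) + t^2 - 8*sqrt(2)*t*sin(t + pi/4) - 16*sin(t)^2 + 8*sin(t))/(t - 4*sin(t))^2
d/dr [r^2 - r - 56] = 2*r - 1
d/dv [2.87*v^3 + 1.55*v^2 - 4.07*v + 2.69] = 8.61*v^2 + 3.1*v - 4.07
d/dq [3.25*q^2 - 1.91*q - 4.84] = 6.5*q - 1.91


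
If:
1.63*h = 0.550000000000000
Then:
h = 0.34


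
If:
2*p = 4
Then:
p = 2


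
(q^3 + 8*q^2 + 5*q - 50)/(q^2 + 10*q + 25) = q - 2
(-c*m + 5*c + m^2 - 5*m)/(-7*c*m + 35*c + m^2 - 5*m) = (c - m)/(7*c - m)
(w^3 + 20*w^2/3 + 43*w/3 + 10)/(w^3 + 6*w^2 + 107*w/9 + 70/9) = 3*(w + 3)/(3*w + 7)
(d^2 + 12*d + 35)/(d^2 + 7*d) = (d + 5)/d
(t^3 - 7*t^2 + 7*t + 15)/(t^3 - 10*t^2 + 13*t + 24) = (t - 5)/(t - 8)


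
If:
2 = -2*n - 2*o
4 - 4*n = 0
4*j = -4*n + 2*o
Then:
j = -2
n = 1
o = -2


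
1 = 1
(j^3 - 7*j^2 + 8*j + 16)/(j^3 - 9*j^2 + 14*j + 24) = (j - 4)/(j - 6)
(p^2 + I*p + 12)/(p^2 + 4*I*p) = (p - 3*I)/p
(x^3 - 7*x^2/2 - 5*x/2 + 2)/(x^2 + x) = x - 9/2 + 2/x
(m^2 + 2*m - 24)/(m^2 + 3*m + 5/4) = 4*(m^2 + 2*m - 24)/(4*m^2 + 12*m + 5)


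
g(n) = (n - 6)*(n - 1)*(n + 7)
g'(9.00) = 200.00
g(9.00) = 384.00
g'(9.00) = 200.00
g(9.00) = 384.00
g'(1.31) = -37.85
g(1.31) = -12.08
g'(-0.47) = -42.34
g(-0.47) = 62.11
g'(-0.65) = -41.73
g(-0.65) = 69.68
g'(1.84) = -32.84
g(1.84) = -30.89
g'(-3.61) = -3.90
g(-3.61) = 150.18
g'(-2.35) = -26.43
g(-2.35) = 130.07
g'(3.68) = -2.37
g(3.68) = -66.40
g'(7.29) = 116.43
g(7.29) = 115.95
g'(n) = (n - 6)*(n - 1) + (n - 6)*(n + 7) + (n - 1)*(n + 7) = 3*n^2 - 43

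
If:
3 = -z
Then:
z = -3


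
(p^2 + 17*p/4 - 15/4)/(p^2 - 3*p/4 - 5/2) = (-4*p^2 - 17*p + 15)/(-4*p^2 + 3*p + 10)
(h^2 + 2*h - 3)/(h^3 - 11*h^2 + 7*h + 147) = (h - 1)/(h^2 - 14*h + 49)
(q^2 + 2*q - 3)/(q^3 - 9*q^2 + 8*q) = (q + 3)/(q*(q - 8))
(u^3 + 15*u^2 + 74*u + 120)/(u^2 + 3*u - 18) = (u^2 + 9*u + 20)/(u - 3)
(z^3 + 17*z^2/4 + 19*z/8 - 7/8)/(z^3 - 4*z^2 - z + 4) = (8*z^2 + 26*z - 7)/(8*(z^2 - 5*z + 4))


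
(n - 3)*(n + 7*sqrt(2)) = n^2 - 3*n + 7*sqrt(2)*n - 21*sqrt(2)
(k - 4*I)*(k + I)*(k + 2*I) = k^3 - I*k^2 + 10*k + 8*I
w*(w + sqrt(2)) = w^2 + sqrt(2)*w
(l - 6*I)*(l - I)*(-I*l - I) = -I*l^3 - 7*l^2 - I*l^2 - 7*l + 6*I*l + 6*I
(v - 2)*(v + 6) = v^2 + 4*v - 12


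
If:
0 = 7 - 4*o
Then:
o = 7/4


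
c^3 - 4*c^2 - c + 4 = (c - 4)*(c - 1)*(c + 1)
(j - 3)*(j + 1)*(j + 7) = j^3 + 5*j^2 - 17*j - 21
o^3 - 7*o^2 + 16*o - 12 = (o - 3)*(o - 2)^2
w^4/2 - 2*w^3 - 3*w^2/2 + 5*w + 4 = (w/2 + 1/2)*(w - 4)*(w - 2)*(w + 1)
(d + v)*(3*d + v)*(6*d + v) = 18*d^3 + 27*d^2*v + 10*d*v^2 + v^3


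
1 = 1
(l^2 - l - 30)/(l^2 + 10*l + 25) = (l - 6)/(l + 5)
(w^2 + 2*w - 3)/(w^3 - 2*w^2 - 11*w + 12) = 1/(w - 4)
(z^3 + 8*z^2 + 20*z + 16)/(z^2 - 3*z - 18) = (z^3 + 8*z^2 + 20*z + 16)/(z^2 - 3*z - 18)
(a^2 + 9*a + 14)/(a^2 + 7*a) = (a + 2)/a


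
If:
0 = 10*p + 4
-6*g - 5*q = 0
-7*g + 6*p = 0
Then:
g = -12/35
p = -2/5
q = 72/175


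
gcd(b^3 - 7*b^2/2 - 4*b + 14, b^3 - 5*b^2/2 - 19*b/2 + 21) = b^2 - 11*b/2 + 7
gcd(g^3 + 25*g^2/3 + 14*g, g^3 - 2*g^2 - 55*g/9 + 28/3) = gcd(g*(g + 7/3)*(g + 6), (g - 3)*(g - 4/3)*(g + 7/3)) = g + 7/3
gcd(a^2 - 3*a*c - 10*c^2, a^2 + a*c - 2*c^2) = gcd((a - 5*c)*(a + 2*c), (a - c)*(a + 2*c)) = a + 2*c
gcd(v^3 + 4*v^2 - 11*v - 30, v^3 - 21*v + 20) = v + 5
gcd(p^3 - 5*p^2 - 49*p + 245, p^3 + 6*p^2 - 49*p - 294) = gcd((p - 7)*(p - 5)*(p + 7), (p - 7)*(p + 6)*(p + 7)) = p^2 - 49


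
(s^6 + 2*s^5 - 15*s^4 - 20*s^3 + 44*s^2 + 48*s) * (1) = s^6 + 2*s^5 - 15*s^4 - 20*s^3 + 44*s^2 + 48*s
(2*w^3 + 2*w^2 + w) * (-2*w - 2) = -4*w^4 - 8*w^3 - 6*w^2 - 2*w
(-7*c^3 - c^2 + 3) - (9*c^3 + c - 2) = -16*c^3 - c^2 - c + 5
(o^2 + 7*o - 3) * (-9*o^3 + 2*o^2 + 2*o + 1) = -9*o^5 - 61*o^4 + 43*o^3 + 9*o^2 + o - 3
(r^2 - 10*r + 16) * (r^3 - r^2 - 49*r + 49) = r^5 - 11*r^4 - 23*r^3 + 523*r^2 - 1274*r + 784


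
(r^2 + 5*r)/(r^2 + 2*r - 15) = r/(r - 3)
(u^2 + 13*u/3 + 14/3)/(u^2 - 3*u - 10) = (u + 7/3)/(u - 5)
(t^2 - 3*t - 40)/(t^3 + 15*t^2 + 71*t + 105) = (t - 8)/(t^2 + 10*t + 21)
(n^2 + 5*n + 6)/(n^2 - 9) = (n + 2)/(n - 3)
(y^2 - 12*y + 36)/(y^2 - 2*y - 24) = (y - 6)/(y + 4)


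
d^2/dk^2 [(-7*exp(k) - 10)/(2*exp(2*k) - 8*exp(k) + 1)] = (-28*exp(4*k) - 272*exp(3*k) + 564*exp(2*k) - 616*exp(k) - 87)*exp(k)/(8*exp(6*k) - 96*exp(5*k) + 396*exp(4*k) - 608*exp(3*k) + 198*exp(2*k) - 24*exp(k) + 1)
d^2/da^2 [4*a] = 0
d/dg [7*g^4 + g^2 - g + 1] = 28*g^3 + 2*g - 1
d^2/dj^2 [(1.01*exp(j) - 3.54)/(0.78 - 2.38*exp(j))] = (-3.5527136788005e-15*exp(2*j) + 18.177012*exp(j) + 5.957172)*exp(j)/(13.481272*exp(3*j) - 13.254696*exp(2*j) + 4.343976*exp(j) - 0.474552)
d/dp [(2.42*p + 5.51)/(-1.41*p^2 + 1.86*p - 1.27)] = (3.4122*p^2 + 15.5382*p - 13.322)/(1.9881*p^4 - 5.2452*p^3 + 7.041*p^2 - 4.7244*p + 1.6129)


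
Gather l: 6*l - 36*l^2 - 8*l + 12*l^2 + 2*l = -24*l^2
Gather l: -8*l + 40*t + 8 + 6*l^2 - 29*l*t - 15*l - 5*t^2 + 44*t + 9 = 6*l^2 + l*(-29*t - 23) - 5*t^2 + 84*t + 17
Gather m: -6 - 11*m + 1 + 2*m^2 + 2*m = 2*m^2 - 9*m - 5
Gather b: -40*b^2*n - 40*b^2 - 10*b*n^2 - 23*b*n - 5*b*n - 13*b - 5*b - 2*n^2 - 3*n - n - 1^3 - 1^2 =b^2*(-40*n - 40) + b*(-10*n^2 - 28*n - 18) - 2*n^2 - 4*n - 2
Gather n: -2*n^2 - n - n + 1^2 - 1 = -2*n^2 - 2*n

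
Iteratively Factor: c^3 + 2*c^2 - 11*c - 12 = (c + 4)*(c^2 - 2*c - 3) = (c + 1)*(c + 4)*(c - 3)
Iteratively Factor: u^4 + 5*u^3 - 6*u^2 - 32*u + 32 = (u + 4)*(u^3 + u^2 - 10*u + 8) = (u - 1)*(u + 4)*(u^2 + 2*u - 8) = (u - 2)*(u - 1)*(u + 4)*(u + 4)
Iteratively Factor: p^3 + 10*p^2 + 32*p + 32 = (p + 4)*(p^2 + 6*p + 8) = (p + 2)*(p + 4)*(p + 4)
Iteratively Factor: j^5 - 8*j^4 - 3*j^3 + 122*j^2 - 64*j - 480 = (j - 5)*(j^4 - 3*j^3 - 18*j^2 + 32*j + 96) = (j - 5)*(j + 3)*(j^3 - 6*j^2 + 32) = (j - 5)*(j + 2)*(j + 3)*(j^2 - 8*j + 16) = (j - 5)*(j - 4)*(j + 2)*(j + 3)*(j - 4)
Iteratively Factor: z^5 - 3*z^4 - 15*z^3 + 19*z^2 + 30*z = (z + 3)*(z^4 - 6*z^3 + 3*z^2 + 10*z) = (z - 2)*(z + 3)*(z^3 - 4*z^2 - 5*z) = (z - 5)*(z - 2)*(z + 3)*(z^2 + z) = (z - 5)*(z - 2)*(z + 1)*(z + 3)*(z)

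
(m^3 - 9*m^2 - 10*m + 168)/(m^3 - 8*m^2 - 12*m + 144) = (m - 7)/(m - 6)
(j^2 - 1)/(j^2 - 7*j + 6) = (j + 1)/(j - 6)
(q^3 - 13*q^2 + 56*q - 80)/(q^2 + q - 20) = (q^2 - 9*q + 20)/(q + 5)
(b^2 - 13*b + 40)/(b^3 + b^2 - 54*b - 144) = (b - 5)/(b^2 + 9*b + 18)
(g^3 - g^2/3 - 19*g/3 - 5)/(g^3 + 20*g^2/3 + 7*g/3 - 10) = (g^2 - 2*g - 3)/(g^2 + 5*g - 6)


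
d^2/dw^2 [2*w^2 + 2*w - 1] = 4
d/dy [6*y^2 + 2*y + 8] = 12*y + 2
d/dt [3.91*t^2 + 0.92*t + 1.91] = 7.82*t + 0.92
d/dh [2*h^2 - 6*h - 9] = 4*h - 6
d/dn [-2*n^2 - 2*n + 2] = -4*n - 2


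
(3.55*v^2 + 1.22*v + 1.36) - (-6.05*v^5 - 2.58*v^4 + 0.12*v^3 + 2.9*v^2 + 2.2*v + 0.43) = 6.05*v^5 + 2.58*v^4 - 0.12*v^3 + 0.65*v^2 - 0.98*v + 0.93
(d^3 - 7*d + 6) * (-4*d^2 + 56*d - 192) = -4*d^5 + 56*d^4 - 164*d^3 - 416*d^2 + 1680*d - 1152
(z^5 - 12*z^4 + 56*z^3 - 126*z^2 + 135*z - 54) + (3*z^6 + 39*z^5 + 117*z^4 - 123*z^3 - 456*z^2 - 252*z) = 3*z^6 + 40*z^5 + 105*z^4 - 67*z^3 - 582*z^2 - 117*z - 54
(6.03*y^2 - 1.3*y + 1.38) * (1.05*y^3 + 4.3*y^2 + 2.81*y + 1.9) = 6.3315*y^5 + 24.564*y^4 + 12.8033*y^3 + 13.738*y^2 + 1.4078*y + 2.622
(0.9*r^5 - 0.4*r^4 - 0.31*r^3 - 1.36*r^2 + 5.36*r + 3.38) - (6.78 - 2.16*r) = 0.9*r^5 - 0.4*r^4 - 0.31*r^3 - 1.36*r^2 + 7.52*r - 3.4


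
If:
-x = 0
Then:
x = 0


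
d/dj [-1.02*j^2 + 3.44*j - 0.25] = 3.44 - 2.04*j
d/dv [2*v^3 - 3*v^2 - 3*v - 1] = 6*v^2 - 6*v - 3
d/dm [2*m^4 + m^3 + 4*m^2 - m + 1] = 8*m^3 + 3*m^2 + 8*m - 1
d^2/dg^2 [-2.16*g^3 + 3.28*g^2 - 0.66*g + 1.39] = 6.56 - 12.96*g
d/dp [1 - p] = -1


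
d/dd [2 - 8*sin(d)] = -8*cos(d)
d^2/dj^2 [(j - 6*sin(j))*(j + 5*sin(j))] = j*sin(j) + 120*sin(j)^2 - 2*cos(j) - 58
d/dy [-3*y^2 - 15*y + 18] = -6*y - 15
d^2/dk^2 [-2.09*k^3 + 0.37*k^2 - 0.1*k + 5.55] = 0.74 - 12.54*k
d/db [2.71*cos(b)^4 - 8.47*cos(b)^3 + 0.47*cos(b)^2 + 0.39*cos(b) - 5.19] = (-10.84*cos(b)^3 + 25.41*cos(b)^2 - 0.94*cos(b) - 0.39)*sin(b)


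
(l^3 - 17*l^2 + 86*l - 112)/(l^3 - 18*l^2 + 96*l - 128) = (l - 7)/(l - 8)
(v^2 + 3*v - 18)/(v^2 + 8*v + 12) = (v - 3)/(v + 2)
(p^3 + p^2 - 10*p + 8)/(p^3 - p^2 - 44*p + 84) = (p^2 + 3*p - 4)/(p^2 + p - 42)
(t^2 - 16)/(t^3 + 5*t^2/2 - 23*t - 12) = 2*(t + 4)/(2*t^2 + 13*t + 6)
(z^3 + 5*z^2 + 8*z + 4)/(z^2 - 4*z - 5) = (z^2 + 4*z + 4)/(z - 5)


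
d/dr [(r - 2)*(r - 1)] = 2*r - 3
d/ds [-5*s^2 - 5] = -10*s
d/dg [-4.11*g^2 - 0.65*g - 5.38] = -8.22*g - 0.65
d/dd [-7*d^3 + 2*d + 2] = 2 - 21*d^2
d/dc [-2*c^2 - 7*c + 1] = -4*c - 7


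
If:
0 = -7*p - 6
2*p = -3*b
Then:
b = 4/7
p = -6/7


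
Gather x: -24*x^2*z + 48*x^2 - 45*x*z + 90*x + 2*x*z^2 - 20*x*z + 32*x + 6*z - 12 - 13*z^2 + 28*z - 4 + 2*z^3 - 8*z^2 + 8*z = x^2*(48 - 24*z) + x*(2*z^2 - 65*z + 122) + 2*z^3 - 21*z^2 + 42*z - 16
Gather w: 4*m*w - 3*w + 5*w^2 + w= 5*w^2 + w*(4*m - 2)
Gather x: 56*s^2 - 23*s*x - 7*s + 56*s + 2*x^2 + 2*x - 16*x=56*s^2 + 49*s + 2*x^2 + x*(-23*s - 14)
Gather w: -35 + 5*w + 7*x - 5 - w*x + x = w*(5 - x) + 8*x - 40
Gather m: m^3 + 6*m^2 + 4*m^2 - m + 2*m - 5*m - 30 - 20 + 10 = m^3 + 10*m^2 - 4*m - 40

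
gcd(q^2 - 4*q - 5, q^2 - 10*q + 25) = q - 5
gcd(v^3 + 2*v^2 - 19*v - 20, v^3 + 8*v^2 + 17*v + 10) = v^2 + 6*v + 5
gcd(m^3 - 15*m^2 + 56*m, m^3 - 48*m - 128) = m - 8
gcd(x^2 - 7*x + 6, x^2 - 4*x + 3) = x - 1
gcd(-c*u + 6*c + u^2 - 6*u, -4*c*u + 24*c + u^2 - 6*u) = u - 6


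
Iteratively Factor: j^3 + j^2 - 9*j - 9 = (j - 3)*(j^2 + 4*j + 3) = (j - 3)*(j + 1)*(j + 3)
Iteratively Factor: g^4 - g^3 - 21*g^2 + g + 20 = (g - 5)*(g^3 + 4*g^2 - g - 4) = (g - 5)*(g + 4)*(g^2 - 1) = (g - 5)*(g + 1)*(g + 4)*(g - 1)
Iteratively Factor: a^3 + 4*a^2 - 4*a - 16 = (a - 2)*(a^2 + 6*a + 8) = (a - 2)*(a + 2)*(a + 4)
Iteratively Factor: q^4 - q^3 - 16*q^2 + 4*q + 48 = (q + 2)*(q^3 - 3*q^2 - 10*q + 24) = (q - 2)*(q + 2)*(q^2 - q - 12) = (q - 4)*(q - 2)*(q + 2)*(q + 3)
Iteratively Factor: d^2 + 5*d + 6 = (d + 2)*(d + 3)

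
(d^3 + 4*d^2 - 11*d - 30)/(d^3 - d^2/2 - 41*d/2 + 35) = 2*(d^2 - d - 6)/(2*d^2 - 11*d + 14)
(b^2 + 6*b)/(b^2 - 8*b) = (b + 6)/(b - 8)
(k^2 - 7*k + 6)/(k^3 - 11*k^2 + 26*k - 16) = (k - 6)/(k^2 - 10*k + 16)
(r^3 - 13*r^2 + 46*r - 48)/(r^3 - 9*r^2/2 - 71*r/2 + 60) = 2*(r^2 - 5*r + 6)/(2*r^2 + 7*r - 15)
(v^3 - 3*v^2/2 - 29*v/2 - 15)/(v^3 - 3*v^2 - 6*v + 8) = (2*v^2 - 7*v - 15)/(2*(v^2 - 5*v + 4))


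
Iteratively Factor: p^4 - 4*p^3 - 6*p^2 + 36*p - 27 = (p - 1)*(p^3 - 3*p^2 - 9*p + 27) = (p - 3)*(p - 1)*(p^2 - 9) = (p - 3)^2*(p - 1)*(p + 3)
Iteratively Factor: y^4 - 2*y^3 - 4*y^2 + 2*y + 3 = (y + 1)*(y^3 - 3*y^2 - y + 3) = (y + 1)^2*(y^2 - 4*y + 3) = (y - 1)*(y + 1)^2*(y - 3)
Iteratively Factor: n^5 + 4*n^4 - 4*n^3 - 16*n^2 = (n)*(n^4 + 4*n^3 - 4*n^2 - 16*n) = n*(n - 2)*(n^3 + 6*n^2 + 8*n) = n*(n - 2)*(n + 2)*(n^2 + 4*n) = n^2*(n - 2)*(n + 2)*(n + 4)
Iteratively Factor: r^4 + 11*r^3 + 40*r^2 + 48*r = (r + 4)*(r^3 + 7*r^2 + 12*r) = (r + 3)*(r + 4)*(r^2 + 4*r) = (r + 3)*(r + 4)^2*(r)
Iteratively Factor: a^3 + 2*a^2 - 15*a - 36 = (a + 3)*(a^2 - a - 12) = (a - 4)*(a + 3)*(a + 3)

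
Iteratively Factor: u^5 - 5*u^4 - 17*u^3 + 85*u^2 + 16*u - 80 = (u - 1)*(u^4 - 4*u^3 - 21*u^2 + 64*u + 80) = (u - 4)*(u - 1)*(u^3 - 21*u - 20) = (u - 5)*(u - 4)*(u - 1)*(u^2 + 5*u + 4) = (u - 5)*(u - 4)*(u - 1)*(u + 4)*(u + 1)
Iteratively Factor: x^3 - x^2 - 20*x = (x - 5)*(x^2 + 4*x) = (x - 5)*(x + 4)*(x)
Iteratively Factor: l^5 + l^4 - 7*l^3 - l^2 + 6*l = (l + 1)*(l^4 - 7*l^2 + 6*l) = (l + 1)*(l + 3)*(l^3 - 3*l^2 + 2*l) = (l - 2)*(l + 1)*(l + 3)*(l^2 - l) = l*(l - 2)*(l + 1)*(l + 3)*(l - 1)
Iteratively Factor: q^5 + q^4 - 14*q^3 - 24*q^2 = (q - 4)*(q^4 + 5*q^3 + 6*q^2) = (q - 4)*(q + 3)*(q^3 + 2*q^2) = (q - 4)*(q + 2)*(q + 3)*(q^2) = q*(q - 4)*(q + 2)*(q + 3)*(q)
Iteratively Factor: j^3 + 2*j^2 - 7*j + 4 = (j - 1)*(j^2 + 3*j - 4) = (j - 1)*(j + 4)*(j - 1)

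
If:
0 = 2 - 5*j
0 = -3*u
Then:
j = 2/5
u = 0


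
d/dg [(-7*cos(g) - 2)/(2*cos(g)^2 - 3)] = (14*sin(g)^2 - 8*cos(g) - 35)*sin(g)/(cos(2*g) - 2)^2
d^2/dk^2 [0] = 0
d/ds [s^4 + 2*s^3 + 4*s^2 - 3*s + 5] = 4*s^3 + 6*s^2 + 8*s - 3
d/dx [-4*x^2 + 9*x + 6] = 9 - 8*x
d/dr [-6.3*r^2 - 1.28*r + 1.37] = -12.6*r - 1.28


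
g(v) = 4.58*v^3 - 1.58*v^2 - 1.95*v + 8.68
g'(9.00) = 1082.55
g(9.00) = 3201.97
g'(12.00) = 1938.69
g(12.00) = 7672.00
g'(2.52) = 77.34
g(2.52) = 67.03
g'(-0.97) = 14.04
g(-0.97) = 4.90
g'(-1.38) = 28.58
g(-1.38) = -3.67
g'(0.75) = 3.41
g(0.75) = 8.26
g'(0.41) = -0.94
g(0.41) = 7.93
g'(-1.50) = 33.70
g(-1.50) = -7.41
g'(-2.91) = 123.60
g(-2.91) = -111.89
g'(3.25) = 132.91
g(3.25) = 142.88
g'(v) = 13.74*v^2 - 3.16*v - 1.95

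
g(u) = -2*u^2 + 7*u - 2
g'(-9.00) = 43.00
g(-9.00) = -227.00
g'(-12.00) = 55.00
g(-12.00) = -374.00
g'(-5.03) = 27.12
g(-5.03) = -87.81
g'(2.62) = -3.48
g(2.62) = 2.61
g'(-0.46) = 8.84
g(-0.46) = -5.64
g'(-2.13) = 15.52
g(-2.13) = -25.98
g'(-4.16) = 23.64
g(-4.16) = -65.73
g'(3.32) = -6.28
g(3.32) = -0.80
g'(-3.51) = 21.04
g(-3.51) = -51.21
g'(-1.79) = 14.16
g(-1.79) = -20.94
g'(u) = 7 - 4*u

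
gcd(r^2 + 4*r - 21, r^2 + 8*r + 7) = r + 7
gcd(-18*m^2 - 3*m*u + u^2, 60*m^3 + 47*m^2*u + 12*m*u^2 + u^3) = 3*m + u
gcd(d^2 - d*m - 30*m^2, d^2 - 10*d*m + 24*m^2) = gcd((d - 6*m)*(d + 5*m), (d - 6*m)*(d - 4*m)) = d - 6*m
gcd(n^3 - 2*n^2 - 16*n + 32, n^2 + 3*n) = 1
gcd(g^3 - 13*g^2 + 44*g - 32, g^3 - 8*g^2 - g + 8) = g^2 - 9*g + 8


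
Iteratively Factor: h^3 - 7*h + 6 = (h - 2)*(h^2 + 2*h - 3) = (h - 2)*(h + 3)*(h - 1)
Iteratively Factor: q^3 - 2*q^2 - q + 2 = (q - 1)*(q^2 - q - 2) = (q - 1)*(q + 1)*(q - 2)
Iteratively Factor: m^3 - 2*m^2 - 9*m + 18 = (m - 2)*(m^2 - 9) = (m - 2)*(m + 3)*(m - 3)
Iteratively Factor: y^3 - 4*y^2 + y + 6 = (y + 1)*(y^2 - 5*y + 6) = (y - 3)*(y + 1)*(y - 2)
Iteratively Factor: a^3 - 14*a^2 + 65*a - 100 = (a - 4)*(a^2 - 10*a + 25) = (a - 5)*(a - 4)*(a - 5)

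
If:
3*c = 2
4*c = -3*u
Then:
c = 2/3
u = -8/9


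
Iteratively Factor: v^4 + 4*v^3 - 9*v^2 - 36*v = (v - 3)*(v^3 + 7*v^2 + 12*v) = (v - 3)*(v + 4)*(v^2 + 3*v) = (v - 3)*(v + 3)*(v + 4)*(v)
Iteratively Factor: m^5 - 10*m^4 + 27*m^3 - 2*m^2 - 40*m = (m)*(m^4 - 10*m^3 + 27*m^2 - 2*m - 40) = m*(m + 1)*(m^3 - 11*m^2 + 38*m - 40) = m*(m - 4)*(m + 1)*(m^2 - 7*m + 10) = m*(m - 5)*(m - 4)*(m + 1)*(m - 2)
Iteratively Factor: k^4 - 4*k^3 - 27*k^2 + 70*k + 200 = (k - 5)*(k^3 + k^2 - 22*k - 40) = (k - 5)*(k + 2)*(k^2 - k - 20) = (k - 5)^2*(k + 2)*(k + 4)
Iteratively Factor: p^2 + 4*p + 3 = (p + 1)*(p + 3)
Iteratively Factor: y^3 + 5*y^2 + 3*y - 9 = (y + 3)*(y^2 + 2*y - 3) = (y + 3)^2*(y - 1)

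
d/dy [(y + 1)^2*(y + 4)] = 3*(y + 1)*(y + 3)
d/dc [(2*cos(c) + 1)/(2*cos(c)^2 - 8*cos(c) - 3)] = 2*(2*cos(c) + cos(2*c))*sin(c)/(8*cos(c) - cos(2*c) + 2)^2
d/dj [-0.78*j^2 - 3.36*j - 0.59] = -1.56*j - 3.36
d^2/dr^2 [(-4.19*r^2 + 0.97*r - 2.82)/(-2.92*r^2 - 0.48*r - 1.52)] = (-28.286624*r^3 + 32.685312*r^2 + 49.54656*r - 2.956544)/(24.897088*r^6 + 12.278016*r^5 + 40.898688*r^4 + 12.893184*r^3 + 21.289728*r^2 + 3.326976*r + 3.511808)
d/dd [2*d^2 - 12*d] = 4*d - 12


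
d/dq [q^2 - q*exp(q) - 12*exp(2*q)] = -q*exp(q) + 2*q - 24*exp(2*q) - exp(q)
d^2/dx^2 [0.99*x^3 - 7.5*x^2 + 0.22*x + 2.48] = 5.94*x - 15.0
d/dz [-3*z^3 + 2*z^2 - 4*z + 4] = -9*z^2 + 4*z - 4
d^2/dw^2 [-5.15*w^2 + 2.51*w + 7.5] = -10.3000000000000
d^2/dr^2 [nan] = 0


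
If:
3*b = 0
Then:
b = 0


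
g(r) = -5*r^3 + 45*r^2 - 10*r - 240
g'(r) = -15*r^2 + 90*r - 10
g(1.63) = -158.39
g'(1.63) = 96.85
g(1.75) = -146.48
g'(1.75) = 101.56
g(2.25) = -91.64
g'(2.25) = 116.56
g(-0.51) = -222.53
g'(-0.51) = -59.80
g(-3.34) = 481.70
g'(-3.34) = -477.93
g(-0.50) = -223.12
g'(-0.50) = -58.75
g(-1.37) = -128.98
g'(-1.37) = -161.45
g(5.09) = 215.60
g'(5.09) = 59.48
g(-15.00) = 26910.00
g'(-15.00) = -4735.00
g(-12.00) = 15000.00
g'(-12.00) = -3250.00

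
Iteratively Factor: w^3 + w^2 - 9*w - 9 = (w + 1)*(w^2 - 9) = (w + 1)*(w + 3)*(w - 3)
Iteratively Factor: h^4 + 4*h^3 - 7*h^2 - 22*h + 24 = (h + 3)*(h^3 + h^2 - 10*h + 8) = (h + 3)*(h + 4)*(h^2 - 3*h + 2) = (h - 2)*(h + 3)*(h + 4)*(h - 1)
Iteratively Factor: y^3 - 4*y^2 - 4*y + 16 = (y - 4)*(y^2 - 4) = (y - 4)*(y + 2)*(y - 2)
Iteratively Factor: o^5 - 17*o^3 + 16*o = (o + 4)*(o^4 - 4*o^3 - o^2 + 4*o) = (o - 1)*(o + 4)*(o^3 - 3*o^2 - 4*o) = (o - 4)*(o - 1)*(o + 4)*(o^2 + o) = (o - 4)*(o - 1)*(o + 1)*(o + 4)*(o)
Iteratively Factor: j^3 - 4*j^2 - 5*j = (j - 5)*(j^2 + j) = j*(j - 5)*(j + 1)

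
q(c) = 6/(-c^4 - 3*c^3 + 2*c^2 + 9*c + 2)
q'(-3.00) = -2.94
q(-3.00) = -0.86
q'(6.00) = 0.00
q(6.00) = 0.00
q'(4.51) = 0.01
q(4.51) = -0.01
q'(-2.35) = -99.30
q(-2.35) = 18.15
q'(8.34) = 0.00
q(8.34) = -0.00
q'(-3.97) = -0.15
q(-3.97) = -0.10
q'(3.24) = 0.05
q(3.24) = -0.04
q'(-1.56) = 8.16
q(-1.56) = -3.52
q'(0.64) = -0.70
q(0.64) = 0.79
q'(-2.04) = 1241.80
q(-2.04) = 52.97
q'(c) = 6*(4*c^3 + 9*c^2 - 4*c - 9)/(-c^4 - 3*c^3 + 2*c^2 + 9*c + 2)^2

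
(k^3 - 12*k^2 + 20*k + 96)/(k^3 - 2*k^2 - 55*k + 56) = (k^2 - 4*k - 12)/(k^2 + 6*k - 7)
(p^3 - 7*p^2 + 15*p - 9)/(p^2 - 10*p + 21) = (p^2 - 4*p + 3)/(p - 7)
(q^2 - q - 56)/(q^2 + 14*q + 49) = (q - 8)/(q + 7)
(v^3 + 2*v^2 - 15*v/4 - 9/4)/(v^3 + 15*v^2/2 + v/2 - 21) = (2*v^2 + 7*v + 3)/(2*(v^2 + 9*v + 14))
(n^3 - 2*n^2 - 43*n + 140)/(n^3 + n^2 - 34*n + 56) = (n - 5)/(n - 2)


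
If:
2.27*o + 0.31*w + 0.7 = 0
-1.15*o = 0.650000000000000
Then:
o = -0.57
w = 1.88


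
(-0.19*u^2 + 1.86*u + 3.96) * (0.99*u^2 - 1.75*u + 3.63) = -0.1881*u^4 + 2.1739*u^3 - 0.0243000000000007*u^2 - 0.178199999999999*u + 14.3748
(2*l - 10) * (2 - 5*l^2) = -10*l^3 + 50*l^2 + 4*l - 20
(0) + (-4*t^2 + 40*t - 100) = -4*t^2 + 40*t - 100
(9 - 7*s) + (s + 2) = 11 - 6*s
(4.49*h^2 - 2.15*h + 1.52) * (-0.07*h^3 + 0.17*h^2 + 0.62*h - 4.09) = -0.3143*h^5 + 0.9138*h^4 + 2.3119*h^3 - 19.4387*h^2 + 9.7359*h - 6.2168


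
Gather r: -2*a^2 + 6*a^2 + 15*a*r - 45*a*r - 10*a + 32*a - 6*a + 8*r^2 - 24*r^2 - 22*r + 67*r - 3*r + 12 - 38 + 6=4*a^2 + 16*a - 16*r^2 + r*(42 - 30*a) - 20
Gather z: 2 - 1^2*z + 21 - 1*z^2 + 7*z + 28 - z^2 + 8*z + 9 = -2*z^2 + 14*z + 60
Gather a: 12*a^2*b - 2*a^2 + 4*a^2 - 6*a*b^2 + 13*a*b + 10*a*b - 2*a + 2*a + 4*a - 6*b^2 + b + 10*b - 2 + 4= a^2*(12*b + 2) + a*(-6*b^2 + 23*b + 4) - 6*b^2 + 11*b + 2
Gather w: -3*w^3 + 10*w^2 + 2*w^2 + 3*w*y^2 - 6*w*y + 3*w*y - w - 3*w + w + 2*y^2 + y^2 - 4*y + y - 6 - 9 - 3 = -3*w^3 + 12*w^2 + w*(3*y^2 - 3*y - 3) + 3*y^2 - 3*y - 18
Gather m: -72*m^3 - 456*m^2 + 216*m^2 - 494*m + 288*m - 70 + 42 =-72*m^3 - 240*m^2 - 206*m - 28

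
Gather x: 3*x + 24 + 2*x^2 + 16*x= 2*x^2 + 19*x + 24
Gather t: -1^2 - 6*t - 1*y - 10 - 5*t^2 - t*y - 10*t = -5*t^2 + t*(-y - 16) - y - 11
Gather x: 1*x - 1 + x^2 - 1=x^2 + x - 2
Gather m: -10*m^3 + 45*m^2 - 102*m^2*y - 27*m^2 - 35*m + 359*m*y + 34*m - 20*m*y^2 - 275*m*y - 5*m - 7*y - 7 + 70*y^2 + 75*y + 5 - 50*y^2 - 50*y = -10*m^3 + m^2*(18 - 102*y) + m*(-20*y^2 + 84*y - 6) + 20*y^2 + 18*y - 2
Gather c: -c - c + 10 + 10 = 20 - 2*c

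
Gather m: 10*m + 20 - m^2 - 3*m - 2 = -m^2 + 7*m + 18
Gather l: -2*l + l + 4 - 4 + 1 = 1 - l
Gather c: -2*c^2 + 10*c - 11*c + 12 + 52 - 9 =-2*c^2 - c + 55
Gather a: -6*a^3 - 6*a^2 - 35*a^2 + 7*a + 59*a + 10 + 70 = -6*a^3 - 41*a^2 + 66*a + 80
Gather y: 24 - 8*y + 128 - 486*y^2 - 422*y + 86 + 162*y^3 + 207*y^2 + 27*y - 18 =162*y^3 - 279*y^2 - 403*y + 220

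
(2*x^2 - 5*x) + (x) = 2*x^2 - 4*x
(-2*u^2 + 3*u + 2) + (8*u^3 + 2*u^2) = 8*u^3 + 3*u + 2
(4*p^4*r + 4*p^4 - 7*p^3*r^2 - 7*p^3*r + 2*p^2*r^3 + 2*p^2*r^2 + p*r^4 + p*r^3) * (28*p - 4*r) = 112*p^5*r + 112*p^5 - 212*p^4*r^2 - 212*p^4*r + 84*p^3*r^3 + 84*p^3*r^2 + 20*p^2*r^4 + 20*p^2*r^3 - 4*p*r^5 - 4*p*r^4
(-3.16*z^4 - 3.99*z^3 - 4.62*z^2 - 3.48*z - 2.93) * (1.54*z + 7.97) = -4.8664*z^5 - 31.3298*z^4 - 38.9151*z^3 - 42.1806*z^2 - 32.2478*z - 23.3521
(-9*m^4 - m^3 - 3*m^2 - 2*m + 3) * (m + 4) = -9*m^5 - 37*m^4 - 7*m^3 - 14*m^2 - 5*m + 12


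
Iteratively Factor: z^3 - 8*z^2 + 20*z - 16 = (z - 2)*(z^2 - 6*z + 8) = (z - 2)^2*(z - 4)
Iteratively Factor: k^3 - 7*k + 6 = (k + 3)*(k^2 - 3*k + 2) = (k - 2)*(k + 3)*(k - 1)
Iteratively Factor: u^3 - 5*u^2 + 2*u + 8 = (u - 2)*(u^2 - 3*u - 4) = (u - 2)*(u + 1)*(u - 4)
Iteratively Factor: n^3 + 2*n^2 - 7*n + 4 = (n + 4)*(n^2 - 2*n + 1) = (n - 1)*(n + 4)*(n - 1)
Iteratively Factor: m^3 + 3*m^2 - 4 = (m + 2)*(m^2 + m - 2) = (m + 2)^2*(m - 1)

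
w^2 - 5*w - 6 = (w - 6)*(w + 1)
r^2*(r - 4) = r^3 - 4*r^2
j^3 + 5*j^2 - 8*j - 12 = (j - 2)*(j + 1)*(j + 6)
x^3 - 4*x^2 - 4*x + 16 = (x - 4)*(x - 2)*(x + 2)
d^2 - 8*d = d*(d - 8)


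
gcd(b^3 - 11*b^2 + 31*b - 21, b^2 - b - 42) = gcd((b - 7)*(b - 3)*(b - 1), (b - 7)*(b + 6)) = b - 7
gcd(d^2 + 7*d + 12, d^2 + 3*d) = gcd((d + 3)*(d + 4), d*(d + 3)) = d + 3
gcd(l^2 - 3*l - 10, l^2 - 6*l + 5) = l - 5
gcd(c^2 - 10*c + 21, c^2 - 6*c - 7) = c - 7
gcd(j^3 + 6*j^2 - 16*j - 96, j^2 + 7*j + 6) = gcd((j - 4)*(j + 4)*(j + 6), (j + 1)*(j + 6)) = j + 6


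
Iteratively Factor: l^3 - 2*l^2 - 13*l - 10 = (l + 2)*(l^2 - 4*l - 5) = (l - 5)*(l + 2)*(l + 1)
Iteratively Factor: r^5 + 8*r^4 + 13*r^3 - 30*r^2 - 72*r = (r - 2)*(r^4 + 10*r^3 + 33*r^2 + 36*r) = (r - 2)*(r + 4)*(r^3 + 6*r^2 + 9*r) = r*(r - 2)*(r + 4)*(r^2 + 6*r + 9) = r*(r - 2)*(r + 3)*(r + 4)*(r + 3)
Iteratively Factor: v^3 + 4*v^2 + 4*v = (v + 2)*(v^2 + 2*v) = (v + 2)^2*(v)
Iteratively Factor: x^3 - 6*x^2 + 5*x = (x)*(x^2 - 6*x + 5) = x*(x - 1)*(x - 5)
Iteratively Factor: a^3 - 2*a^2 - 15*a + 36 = (a - 3)*(a^2 + a - 12) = (a - 3)^2*(a + 4)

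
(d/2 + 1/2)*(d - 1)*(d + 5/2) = d^3/2 + 5*d^2/4 - d/2 - 5/4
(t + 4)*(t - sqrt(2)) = t^2 - sqrt(2)*t + 4*t - 4*sqrt(2)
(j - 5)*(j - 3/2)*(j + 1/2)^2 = j^4 - 11*j^3/2 + 5*j^2/4 + 47*j/8 + 15/8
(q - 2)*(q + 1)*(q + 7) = q^3 + 6*q^2 - 9*q - 14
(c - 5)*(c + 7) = c^2 + 2*c - 35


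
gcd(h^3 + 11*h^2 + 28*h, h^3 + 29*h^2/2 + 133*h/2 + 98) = h^2 + 11*h + 28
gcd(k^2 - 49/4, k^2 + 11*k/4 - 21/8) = k + 7/2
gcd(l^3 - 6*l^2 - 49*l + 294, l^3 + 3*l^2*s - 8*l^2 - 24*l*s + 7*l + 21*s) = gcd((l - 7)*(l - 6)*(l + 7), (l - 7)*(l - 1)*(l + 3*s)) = l - 7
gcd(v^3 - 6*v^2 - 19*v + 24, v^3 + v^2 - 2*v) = v - 1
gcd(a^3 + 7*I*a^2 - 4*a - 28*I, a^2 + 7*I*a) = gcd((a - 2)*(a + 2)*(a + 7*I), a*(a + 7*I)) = a + 7*I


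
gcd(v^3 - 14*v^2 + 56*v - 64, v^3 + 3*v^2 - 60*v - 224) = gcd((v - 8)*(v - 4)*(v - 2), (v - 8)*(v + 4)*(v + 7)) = v - 8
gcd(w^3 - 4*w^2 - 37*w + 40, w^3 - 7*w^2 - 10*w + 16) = w^2 - 9*w + 8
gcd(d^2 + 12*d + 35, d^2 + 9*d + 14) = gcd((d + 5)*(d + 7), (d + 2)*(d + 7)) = d + 7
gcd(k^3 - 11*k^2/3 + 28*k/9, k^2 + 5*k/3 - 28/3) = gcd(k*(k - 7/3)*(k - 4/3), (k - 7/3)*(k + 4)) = k - 7/3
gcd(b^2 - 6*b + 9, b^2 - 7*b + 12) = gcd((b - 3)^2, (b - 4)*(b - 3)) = b - 3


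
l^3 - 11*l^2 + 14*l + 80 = (l - 8)*(l - 5)*(l + 2)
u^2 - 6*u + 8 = (u - 4)*(u - 2)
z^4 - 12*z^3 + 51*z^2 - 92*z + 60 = (z - 5)*(z - 3)*(z - 2)^2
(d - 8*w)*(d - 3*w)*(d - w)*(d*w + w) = d^4*w - 12*d^3*w^2 + d^3*w + 35*d^2*w^3 - 12*d^2*w^2 - 24*d*w^4 + 35*d*w^3 - 24*w^4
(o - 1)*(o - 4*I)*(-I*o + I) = -I*o^3 - 4*o^2 + 2*I*o^2 + 8*o - I*o - 4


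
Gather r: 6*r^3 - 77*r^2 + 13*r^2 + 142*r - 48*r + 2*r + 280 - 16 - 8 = 6*r^3 - 64*r^2 + 96*r + 256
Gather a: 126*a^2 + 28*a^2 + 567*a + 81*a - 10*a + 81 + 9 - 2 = 154*a^2 + 638*a + 88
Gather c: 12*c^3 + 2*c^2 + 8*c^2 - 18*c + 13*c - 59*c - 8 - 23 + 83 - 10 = 12*c^3 + 10*c^2 - 64*c + 42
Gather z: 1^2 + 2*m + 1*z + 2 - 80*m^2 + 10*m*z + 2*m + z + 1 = -80*m^2 + 4*m + z*(10*m + 2) + 4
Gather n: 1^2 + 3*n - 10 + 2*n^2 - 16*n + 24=2*n^2 - 13*n + 15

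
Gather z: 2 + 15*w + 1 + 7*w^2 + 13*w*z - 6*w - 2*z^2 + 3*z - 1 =7*w^2 + 9*w - 2*z^2 + z*(13*w + 3) + 2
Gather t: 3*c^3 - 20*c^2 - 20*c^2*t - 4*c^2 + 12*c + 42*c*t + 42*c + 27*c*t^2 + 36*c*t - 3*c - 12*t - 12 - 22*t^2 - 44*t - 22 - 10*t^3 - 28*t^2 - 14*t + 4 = 3*c^3 - 24*c^2 + 51*c - 10*t^3 + t^2*(27*c - 50) + t*(-20*c^2 + 78*c - 70) - 30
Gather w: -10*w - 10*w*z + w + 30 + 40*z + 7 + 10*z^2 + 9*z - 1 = w*(-10*z - 9) + 10*z^2 + 49*z + 36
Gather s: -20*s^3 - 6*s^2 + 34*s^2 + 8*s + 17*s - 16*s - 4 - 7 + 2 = -20*s^3 + 28*s^2 + 9*s - 9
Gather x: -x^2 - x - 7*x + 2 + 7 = -x^2 - 8*x + 9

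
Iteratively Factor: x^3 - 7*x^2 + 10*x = (x - 5)*(x^2 - 2*x) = (x - 5)*(x - 2)*(x)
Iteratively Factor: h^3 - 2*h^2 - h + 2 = (h + 1)*(h^2 - 3*h + 2) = (h - 1)*(h + 1)*(h - 2)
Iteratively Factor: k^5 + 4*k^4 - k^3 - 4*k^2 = (k)*(k^4 + 4*k^3 - k^2 - 4*k) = k*(k + 4)*(k^3 - k) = k*(k - 1)*(k + 4)*(k^2 + k) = k^2*(k - 1)*(k + 4)*(k + 1)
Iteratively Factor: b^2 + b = (b + 1)*(b)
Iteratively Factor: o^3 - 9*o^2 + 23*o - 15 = (o - 1)*(o^2 - 8*o + 15) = (o - 5)*(o - 1)*(o - 3)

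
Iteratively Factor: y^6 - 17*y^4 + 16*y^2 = (y)*(y^5 - 17*y^3 + 16*y) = y*(y + 4)*(y^4 - 4*y^3 - y^2 + 4*y) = y*(y - 1)*(y + 4)*(y^3 - 3*y^2 - 4*y) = y*(y - 4)*(y - 1)*(y + 4)*(y^2 + y) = y*(y - 4)*(y - 1)*(y + 1)*(y + 4)*(y)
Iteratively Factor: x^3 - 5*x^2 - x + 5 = (x - 1)*(x^2 - 4*x - 5) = (x - 1)*(x + 1)*(x - 5)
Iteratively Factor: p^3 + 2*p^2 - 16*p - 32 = (p + 2)*(p^2 - 16) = (p + 2)*(p + 4)*(p - 4)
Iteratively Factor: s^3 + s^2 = (s + 1)*(s^2) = s*(s + 1)*(s)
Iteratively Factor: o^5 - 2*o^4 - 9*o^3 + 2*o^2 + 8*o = (o - 4)*(o^4 + 2*o^3 - o^2 - 2*o) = (o - 4)*(o - 1)*(o^3 + 3*o^2 + 2*o) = (o - 4)*(o - 1)*(o + 1)*(o^2 + 2*o) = (o - 4)*(o - 1)*(o + 1)*(o + 2)*(o)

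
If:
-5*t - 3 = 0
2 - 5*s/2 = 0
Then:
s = 4/5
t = -3/5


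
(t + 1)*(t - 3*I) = t^2 + t - 3*I*t - 3*I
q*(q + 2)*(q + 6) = q^3 + 8*q^2 + 12*q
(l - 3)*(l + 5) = l^2 + 2*l - 15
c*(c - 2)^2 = c^3 - 4*c^2 + 4*c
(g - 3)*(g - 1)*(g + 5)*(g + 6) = g^4 + 7*g^3 - 11*g^2 - 87*g + 90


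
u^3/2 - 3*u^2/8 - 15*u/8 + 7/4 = (u/2 + 1)*(u - 7/4)*(u - 1)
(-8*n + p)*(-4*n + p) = 32*n^2 - 12*n*p + p^2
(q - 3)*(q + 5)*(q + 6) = q^3 + 8*q^2 - 3*q - 90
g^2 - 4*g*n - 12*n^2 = (g - 6*n)*(g + 2*n)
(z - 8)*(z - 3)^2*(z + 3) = z^4 - 11*z^3 + 15*z^2 + 99*z - 216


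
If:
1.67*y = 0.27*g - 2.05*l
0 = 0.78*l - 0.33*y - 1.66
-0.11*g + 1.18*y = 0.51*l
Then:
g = -371.01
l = -15.30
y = -41.20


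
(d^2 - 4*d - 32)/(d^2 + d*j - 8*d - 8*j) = (d + 4)/(d + j)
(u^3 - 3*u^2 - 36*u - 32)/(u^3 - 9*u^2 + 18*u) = (u^3 - 3*u^2 - 36*u - 32)/(u*(u^2 - 9*u + 18))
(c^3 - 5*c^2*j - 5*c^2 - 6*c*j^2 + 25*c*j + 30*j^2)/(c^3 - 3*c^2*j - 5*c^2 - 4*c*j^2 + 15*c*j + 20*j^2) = (c - 6*j)/(c - 4*j)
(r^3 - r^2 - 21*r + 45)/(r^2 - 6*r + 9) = r + 5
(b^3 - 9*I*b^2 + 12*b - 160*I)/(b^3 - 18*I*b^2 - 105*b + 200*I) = (b + 4*I)/(b - 5*I)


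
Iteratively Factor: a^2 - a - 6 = (a + 2)*(a - 3)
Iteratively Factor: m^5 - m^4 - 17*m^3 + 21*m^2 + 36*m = (m - 3)*(m^4 + 2*m^3 - 11*m^2 - 12*m) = (m - 3)^2*(m^3 + 5*m^2 + 4*m) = m*(m - 3)^2*(m^2 + 5*m + 4) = m*(m - 3)^2*(m + 4)*(m + 1)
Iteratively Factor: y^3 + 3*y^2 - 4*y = (y)*(y^2 + 3*y - 4) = y*(y - 1)*(y + 4)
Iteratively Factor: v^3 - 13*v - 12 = (v + 1)*(v^2 - v - 12) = (v - 4)*(v + 1)*(v + 3)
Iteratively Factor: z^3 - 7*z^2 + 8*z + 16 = (z + 1)*(z^2 - 8*z + 16) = (z - 4)*(z + 1)*(z - 4)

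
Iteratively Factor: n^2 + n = (n)*(n + 1)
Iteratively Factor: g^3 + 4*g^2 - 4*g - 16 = (g - 2)*(g^2 + 6*g + 8) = (g - 2)*(g + 2)*(g + 4)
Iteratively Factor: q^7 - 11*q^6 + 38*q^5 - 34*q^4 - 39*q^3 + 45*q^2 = (q)*(q^6 - 11*q^5 + 38*q^4 - 34*q^3 - 39*q^2 + 45*q) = q^2*(q^5 - 11*q^4 + 38*q^3 - 34*q^2 - 39*q + 45) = q^2*(q + 1)*(q^4 - 12*q^3 + 50*q^2 - 84*q + 45) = q^2*(q - 3)*(q + 1)*(q^3 - 9*q^2 + 23*q - 15) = q^2*(q - 5)*(q - 3)*(q + 1)*(q^2 - 4*q + 3) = q^2*(q - 5)*(q - 3)^2*(q + 1)*(q - 1)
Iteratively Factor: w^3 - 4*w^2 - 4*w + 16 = (w + 2)*(w^2 - 6*w + 8) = (w - 2)*(w + 2)*(w - 4)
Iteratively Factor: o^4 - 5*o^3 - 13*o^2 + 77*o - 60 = (o - 1)*(o^3 - 4*o^2 - 17*o + 60) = (o - 3)*(o - 1)*(o^2 - o - 20) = (o - 3)*(o - 1)*(o + 4)*(o - 5)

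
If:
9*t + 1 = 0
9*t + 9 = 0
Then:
No Solution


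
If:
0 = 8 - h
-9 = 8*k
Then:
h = 8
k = -9/8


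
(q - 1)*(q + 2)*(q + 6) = q^3 + 7*q^2 + 4*q - 12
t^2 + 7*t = t*(t + 7)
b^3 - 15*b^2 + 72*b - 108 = (b - 6)^2*(b - 3)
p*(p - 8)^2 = p^3 - 16*p^2 + 64*p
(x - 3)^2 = x^2 - 6*x + 9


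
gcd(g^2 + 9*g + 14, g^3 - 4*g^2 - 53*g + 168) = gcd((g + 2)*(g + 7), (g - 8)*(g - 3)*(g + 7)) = g + 7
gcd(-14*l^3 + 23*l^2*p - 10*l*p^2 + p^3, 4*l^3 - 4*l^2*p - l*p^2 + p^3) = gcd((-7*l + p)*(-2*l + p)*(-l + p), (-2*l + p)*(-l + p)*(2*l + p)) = 2*l^2 - 3*l*p + p^2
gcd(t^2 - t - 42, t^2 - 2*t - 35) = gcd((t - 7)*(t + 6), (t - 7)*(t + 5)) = t - 7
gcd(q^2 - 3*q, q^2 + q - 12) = q - 3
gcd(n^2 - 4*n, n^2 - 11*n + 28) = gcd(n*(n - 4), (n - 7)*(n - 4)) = n - 4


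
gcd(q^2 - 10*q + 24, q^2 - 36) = q - 6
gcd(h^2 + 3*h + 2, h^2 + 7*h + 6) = h + 1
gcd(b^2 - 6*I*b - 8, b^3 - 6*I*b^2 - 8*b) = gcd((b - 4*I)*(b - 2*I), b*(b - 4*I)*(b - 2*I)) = b^2 - 6*I*b - 8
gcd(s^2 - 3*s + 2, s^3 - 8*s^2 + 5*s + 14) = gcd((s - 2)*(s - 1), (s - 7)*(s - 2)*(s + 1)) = s - 2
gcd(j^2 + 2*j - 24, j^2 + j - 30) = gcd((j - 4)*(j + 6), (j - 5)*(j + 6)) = j + 6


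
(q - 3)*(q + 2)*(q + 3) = q^3 + 2*q^2 - 9*q - 18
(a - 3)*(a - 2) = a^2 - 5*a + 6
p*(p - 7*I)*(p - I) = p^3 - 8*I*p^2 - 7*p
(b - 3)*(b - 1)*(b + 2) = b^3 - 2*b^2 - 5*b + 6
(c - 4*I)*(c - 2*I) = c^2 - 6*I*c - 8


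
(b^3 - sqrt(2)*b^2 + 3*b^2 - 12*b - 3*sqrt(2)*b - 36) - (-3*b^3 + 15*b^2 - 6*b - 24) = 4*b^3 - 12*b^2 - sqrt(2)*b^2 - 6*b - 3*sqrt(2)*b - 12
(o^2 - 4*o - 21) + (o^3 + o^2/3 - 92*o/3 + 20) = o^3 + 4*o^2/3 - 104*o/3 - 1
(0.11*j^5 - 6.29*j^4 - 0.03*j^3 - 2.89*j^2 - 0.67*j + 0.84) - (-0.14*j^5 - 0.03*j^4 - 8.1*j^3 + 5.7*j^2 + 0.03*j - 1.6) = 0.25*j^5 - 6.26*j^4 + 8.07*j^3 - 8.59*j^2 - 0.7*j + 2.44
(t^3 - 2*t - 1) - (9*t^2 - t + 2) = t^3 - 9*t^2 - t - 3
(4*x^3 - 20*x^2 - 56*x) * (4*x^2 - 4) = 16*x^5 - 80*x^4 - 240*x^3 + 80*x^2 + 224*x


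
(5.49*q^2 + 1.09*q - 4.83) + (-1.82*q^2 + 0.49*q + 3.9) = 3.67*q^2 + 1.58*q - 0.93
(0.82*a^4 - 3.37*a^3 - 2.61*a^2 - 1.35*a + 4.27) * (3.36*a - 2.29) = 2.7552*a^5 - 13.201*a^4 - 1.0523*a^3 + 1.4409*a^2 + 17.4387*a - 9.7783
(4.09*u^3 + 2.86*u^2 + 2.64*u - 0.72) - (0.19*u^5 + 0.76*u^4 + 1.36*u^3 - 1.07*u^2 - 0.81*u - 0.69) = -0.19*u^5 - 0.76*u^4 + 2.73*u^3 + 3.93*u^2 + 3.45*u - 0.03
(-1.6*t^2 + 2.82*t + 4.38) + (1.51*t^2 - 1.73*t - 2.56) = -0.0900000000000001*t^2 + 1.09*t + 1.82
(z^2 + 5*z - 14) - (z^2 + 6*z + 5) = -z - 19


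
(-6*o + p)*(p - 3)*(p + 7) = -6*o*p^2 - 24*o*p + 126*o + p^3 + 4*p^2 - 21*p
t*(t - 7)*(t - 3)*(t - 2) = t^4 - 12*t^3 + 41*t^2 - 42*t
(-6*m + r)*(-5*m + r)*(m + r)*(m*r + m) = 30*m^4*r + 30*m^4 + 19*m^3*r^2 + 19*m^3*r - 10*m^2*r^3 - 10*m^2*r^2 + m*r^4 + m*r^3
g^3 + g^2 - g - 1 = (g - 1)*(g + 1)^2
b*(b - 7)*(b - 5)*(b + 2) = b^4 - 10*b^3 + 11*b^2 + 70*b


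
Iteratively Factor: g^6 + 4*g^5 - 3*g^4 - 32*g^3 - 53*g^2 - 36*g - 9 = (g + 1)*(g^5 + 3*g^4 - 6*g^3 - 26*g^2 - 27*g - 9) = (g + 1)^2*(g^4 + 2*g^3 - 8*g^2 - 18*g - 9) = (g + 1)^2*(g + 3)*(g^3 - g^2 - 5*g - 3) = (g - 3)*(g + 1)^2*(g + 3)*(g^2 + 2*g + 1) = (g - 3)*(g + 1)^3*(g + 3)*(g + 1)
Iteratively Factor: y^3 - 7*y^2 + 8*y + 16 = (y + 1)*(y^2 - 8*y + 16) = (y - 4)*(y + 1)*(y - 4)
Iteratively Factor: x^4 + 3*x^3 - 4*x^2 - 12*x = (x - 2)*(x^3 + 5*x^2 + 6*x) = (x - 2)*(x + 2)*(x^2 + 3*x) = x*(x - 2)*(x + 2)*(x + 3)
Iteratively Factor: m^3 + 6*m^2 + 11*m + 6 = (m + 3)*(m^2 + 3*m + 2) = (m + 1)*(m + 3)*(m + 2)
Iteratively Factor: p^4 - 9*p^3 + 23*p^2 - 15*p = (p - 3)*(p^3 - 6*p^2 + 5*p) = p*(p - 3)*(p^2 - 6*p + 5) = p*(p - 5)*(p - 3)*(p - 1)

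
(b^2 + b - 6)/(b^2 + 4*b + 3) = (b - 2)/(b + 1)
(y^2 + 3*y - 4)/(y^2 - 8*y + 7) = (y + 4)/(y - 7)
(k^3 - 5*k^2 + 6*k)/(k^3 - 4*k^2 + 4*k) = (k - 3)/(k - 2)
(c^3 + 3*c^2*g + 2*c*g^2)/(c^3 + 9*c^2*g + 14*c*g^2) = (c + g)/(c + 7*g)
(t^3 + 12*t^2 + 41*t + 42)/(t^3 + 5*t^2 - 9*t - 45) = (t^2 + 9*t + 14)/(t^2 + 2*t - 15)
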